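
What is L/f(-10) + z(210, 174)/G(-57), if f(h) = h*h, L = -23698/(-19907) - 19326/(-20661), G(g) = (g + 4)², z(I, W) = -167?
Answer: -4326122068/113268388465 ≈ -0.038194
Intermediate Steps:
G(g) = (4 + g)²
L = 17144060/8064677 (L = -23698*(-1/19907) - 19326*(-1/20661) = 1394/1171 + 6442/6887 = 17144060/8064677 ≈ 2.1258)
f(h) = h²
L/f(-10) + z(210, 174)/G(-57) = 17144060/(8064677*((-10)²)) - 167/(4 - 57)² = (17144060/8064677)/100 - 167/((-53)²) = (17144060/8064677)*(1/100) - 167/2809 = 857203/40323385 - 167*1/2809 = 857203/40323385 - 167/2809 = -4326122068/113268388465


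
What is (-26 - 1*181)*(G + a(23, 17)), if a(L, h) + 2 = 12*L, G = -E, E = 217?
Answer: -11799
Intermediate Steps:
G = -217 (G = -1*217 = -217)
a(L, h) = -2 + 12*L
(-26 - 1*181)*(G + a(23, 17)) = (-26 - 1*181)*(-217 + (-2 + 12*23)) = (-26 - 181)*(-217 + (-2 + 276)) = -207*(-217 + 274) = -207*57 = -11799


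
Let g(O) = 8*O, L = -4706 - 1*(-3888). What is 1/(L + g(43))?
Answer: -1/474 ≈ -0.0021097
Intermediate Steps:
L = -818 (L = -4706 + 3888 = -818)
1/(L + g(43)) = 1/(-818 + 8*43) = 1/(-818 + 344) = 1/(-474) = -1/474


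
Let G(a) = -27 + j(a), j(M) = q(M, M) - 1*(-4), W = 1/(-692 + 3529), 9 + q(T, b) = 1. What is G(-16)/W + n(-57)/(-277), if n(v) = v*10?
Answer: -24360749/277 ≈ -87945.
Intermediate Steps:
q(T, b) = -8 (q(T, b) = -9 + 1 = -8)
W = 1/2837 ≈ 0.00035249
j(M) = -4 (j(M) = -8 - 1*(-4) = -8 + 4 = -4)
n(v) = 10*v
G(a) = -31 (G(a) = -27 - 4 = -31)
G(-16)/W + n(-57)/(-277) = -31/1/2837 + (10*(-57))/(-277) = -31*2837 - 570*(-1/277) = -87947 + 570/277 = -24360749/277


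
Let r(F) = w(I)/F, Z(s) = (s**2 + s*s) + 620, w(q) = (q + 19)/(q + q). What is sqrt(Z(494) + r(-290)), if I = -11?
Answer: sqrt(1243244668490)/1595 ≈ 699.07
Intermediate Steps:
w(q) = (19 + q)/(2*q) (w(q) = (19 + q)/((2*q)) = (19 + q)*(1/(2*q)) = (19 + q)/(2*q))
Z(s) = 620 + 2*s**2 (Z(s) = (s**2 + s**2) + 620 = 2*s**2 + 620 = 620 + 2*s**2)
r(F) = -4/(11*F) (r(F) = ((1/2)*(19 - 11)/(-11))/F = ((1/2)*(-1/11)*8)/F = -4/(11*F))
sqrt(Z(494) + r(-290)) = sqrt((620 + 2*494**2) - 4/11/(-290)) = sqrt((620 + 2*244036) - 4/11*(-1/290)) = sqrt((620 + 488072) + 2/1595) = sqrt(488692 + 2/1595) = sqrt(779463742/1595) = sqrt(1243244668490)/1595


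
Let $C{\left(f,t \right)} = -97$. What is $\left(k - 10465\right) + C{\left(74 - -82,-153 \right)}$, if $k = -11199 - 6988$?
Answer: $-28749$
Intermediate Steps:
$k = -18187$ ($k = -11199 - 6988 = -18187$)
$\left(k - 10465\right) + C{\left(74 - -82,-153 \right)} = \left(-18187 - 10465\right) - 97 = -28652 - 97 = -28749$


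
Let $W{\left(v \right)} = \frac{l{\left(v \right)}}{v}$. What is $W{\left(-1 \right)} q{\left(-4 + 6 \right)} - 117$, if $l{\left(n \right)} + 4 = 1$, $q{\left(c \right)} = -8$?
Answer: $-141$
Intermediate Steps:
$l{\left(n \right)} = -3$ ($l{\left(n \right)} = -4 + 1 = -3$)
$W{\left(v \right)} = - \frac{3}{v}$
$W{\left(-1 \right)} q{\left(-4 + 6 \right)} - 117 = - \frac{3}{-1} \left(-8\right) - 117 = \left(-3\right) \left(-1\right) \left(-8\right) - 117 = 3 \left(-8\right) - 117 = -24 - 117 = -141$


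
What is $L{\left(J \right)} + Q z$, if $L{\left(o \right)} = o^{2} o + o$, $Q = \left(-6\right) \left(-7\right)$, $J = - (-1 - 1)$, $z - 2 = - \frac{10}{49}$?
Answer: $\frac{598}{7} \approx 85.429$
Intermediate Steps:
$z = \frac{88}{49}$ ($z = 2 - \frac{10}{49} = \frac{88}{49} \approx 1.7959$)
$J = 2$ ($J = \left(-1\right) \left(-2\right) = 2$)
$Q = 42$
$L{\left(o \right)} = o + o^{3}$ ($L{\left(o \right)} = o^{3} + o = o + o^{3}$)
$L{\left(J \right)} + Q z = \left(2 + 2^{3}\right) + 42 \cdot \frac{88}{49} = \left(2 + 8\right) + \frac{528}{7} = 10 + \frac{528}{7} = \frac{598}{7}$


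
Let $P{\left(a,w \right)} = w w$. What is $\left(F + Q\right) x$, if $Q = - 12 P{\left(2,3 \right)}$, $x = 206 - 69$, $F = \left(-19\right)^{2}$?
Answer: $34661$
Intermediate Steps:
$F = 361$
$x = 137$ ($x = 206 - 69 = 137$)
$P{\left(a,w \right)} = w^{2}$
$Q = -108$ ($Q = - 12 \cdot 3^{2} = \left(-12\right) 9 = -108$)
$\left(F + Q\right) x = \left(361 - 108\right) 137 = 253 \cdot 137 = 34661$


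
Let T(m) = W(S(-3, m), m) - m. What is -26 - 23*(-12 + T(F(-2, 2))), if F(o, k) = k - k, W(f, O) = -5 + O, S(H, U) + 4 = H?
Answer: 365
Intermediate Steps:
S(H, U) = -4 + H
F(o, k) = 0
T(m) = -5 (T(m) = (-5 + m) - m = -5)
-26 - 23*(-12 + T(F(-2, 2))) = -26 - 23*(-12 - 5) = -26 - 23*(-17) = -26 + 391 = 365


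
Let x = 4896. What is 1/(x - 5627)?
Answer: -1/731 ≈ -0.0013680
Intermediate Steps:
1/(x - 5627) = 1/(4896 - 5627) = 1/(-731) = -1/731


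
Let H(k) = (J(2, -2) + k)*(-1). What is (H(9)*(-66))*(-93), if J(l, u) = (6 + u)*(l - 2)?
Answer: -55242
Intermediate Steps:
J(l, u) = (-2 + l)*(6 + u) (J(l, u) = (6 + u)*(-2 + l) = (-2 + l)*(6 + u))
H(k) = -k (H(k) = ((-12 - 2*(-2) + 6*2 + 2*(-2)) + k)*(-1) = ((-12 + 4 + 12 - 4) + k)*(-1) = (0 + k)*(-1) = k*(-1) = -k)
(H(9)*(-66))*(-93) = (-1*9*(-66))*(-93) = -9*(-66)*(-93) = 594*(-93) = -55242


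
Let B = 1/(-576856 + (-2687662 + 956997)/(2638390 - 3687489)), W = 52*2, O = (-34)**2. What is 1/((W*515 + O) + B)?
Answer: 605177322079/33112882353825465 ≈ 1.8276e-5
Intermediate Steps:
O = 1156
W = 104
B = -1049099/605177322079 (B = 1/(-576856 - 1730665/(-1049099)) = 1/(-576856 - 1730665*(-1/1049099)) = 1/(-576856 + 1730665/1049099) = 1/(-605177322079/1049099) = -1049099/605177322079 ≈ -1.7335e-6)
1/((W*515 + O) + B) = 1/((104*515 + 1156) - 1049099/605177322079) = 1/((53560 + 1156) - 1049099/605177322079) = 1/(54716 - 1049099/605177322079) = 1/(33112882353825465/605177322079) = 605177322079/33112882353825465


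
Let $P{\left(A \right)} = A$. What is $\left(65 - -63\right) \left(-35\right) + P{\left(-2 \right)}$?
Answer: $-4482$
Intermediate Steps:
$\left(65 - -63\right) \left(-35\right) + P{\left(-2 \right)} = \left(65 - -63\right) \left(-35\right) - 2 = \left(65 + 63\right) \left(-35\right) - 2 = 128 \left(-35\right) - 2 = -4480 - 2 = -4482$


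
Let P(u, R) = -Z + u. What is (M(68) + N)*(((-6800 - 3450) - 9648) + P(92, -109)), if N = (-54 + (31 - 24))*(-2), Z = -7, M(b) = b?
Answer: -3207438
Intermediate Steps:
P(u, R) = 7 + u (P(u, R) = -1*(-7) + u = 7 + u)
N = 94 (N = (-54 + 7)*(-2) = -47*(-2) = 94)
(M(68) + N)*(((-6800 - 3450) - 9648) + P(92, -109)) = (68 + 94)*(((-6800 - 3450) - 9648) + (7 + 92)) = 162*((-10250 - 9648) + 99) = 162*(-19898 + 99) = 162*(-19799) = -3207438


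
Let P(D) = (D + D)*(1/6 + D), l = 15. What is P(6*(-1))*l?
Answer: 1050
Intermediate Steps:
P(D) = 2*D*(⅙ + D) (P(D) = (2*D)*(⅙ + D) = 2*D*(⅙ + D))
P(6*(-1))*l = ((6*(-1))*(1 + 6*(6*(-1)))/3)*15 = ((⅓)*(-6)*(1 + 6*(-6)))*15 = ((⅓)*(-6)*(1 - 36))*15 = ((⅓)*(-6)*(-35))*15 = 70*15 = 1050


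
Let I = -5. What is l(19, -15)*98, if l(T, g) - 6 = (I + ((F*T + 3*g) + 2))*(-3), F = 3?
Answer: -2058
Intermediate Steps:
l(T, g) = 15 - 9*T - 9*g (l(T, g) = 6 + (-5 + ((3*T + 3*g) + 2))*(-3) = 6 + (-5 + (2 + 3*T + 3*g))*(-3) = 6 + (-3 + 3*T + 3*g)*(-3) = 6 + (9 - 9*T - 9*g) = 15 - 9*T - 9*g)
l(19, -15)*98 = (15 - 9*19 - 9*(-15))*98 = (15 - 171 + 135)*98 = -21*98 = -2058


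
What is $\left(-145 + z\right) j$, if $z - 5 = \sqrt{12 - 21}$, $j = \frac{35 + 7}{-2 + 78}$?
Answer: $- \frac{1470}{19} + \frac{63 i}{38} \approx -77.368 + 1.6579 i$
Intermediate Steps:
$j = \frac{21}{38}$ ($j = \frac{42}{76} = 42 \cdot \frac{1}{76} = \frac{21}{38} \approx 0.55263$)
$z = 5 + 3 i$ ($z = 5 + \sqrt{12 - 21} = 5 + \sqrt{-9} = 5 + 3 i \approx 5.0 + 3.0 i$)
$\left(-145 + z\right) j = \left(-145 + \left(5 + 3 i\right)\right) \frac{21}{38} = \left(-140 + 3 i\right) \frac{21}{38} = - \frac{1470}{19} + \frac{63 i}{38}$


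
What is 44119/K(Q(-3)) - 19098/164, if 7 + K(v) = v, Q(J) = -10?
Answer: -3780091/1394 ≈ -2711.7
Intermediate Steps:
K(v) = -7 + v
44119/K(Q(-3)) - 19098/164 = 44119/(-7 - 10) - 19098/164 = 44119/(-17) - 19098*1/164 = 44119*(-1/17) - 9549/82 = -44119/17 - 9549/82 = -3780091/1394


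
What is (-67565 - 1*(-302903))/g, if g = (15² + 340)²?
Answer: 235338/319225 ≈ 0.73722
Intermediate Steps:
g = 319225 (g = (225 + 340)² = 565² = 319225)
(-67565 - 1*(-302903))/g = (-67565 - 1*(-302903))/319225 = (-67565 + 302903)*(1/319225) = 235338*(1/319225) = 235338/319225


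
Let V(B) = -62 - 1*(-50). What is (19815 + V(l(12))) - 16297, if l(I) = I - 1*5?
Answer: 3506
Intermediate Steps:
l(I) = -5 + I (l(I) = I - 5 = -5 + I)
V(B) = -12 (V(B) = -62 + 50 = -12)
(19815 + V(l(12))) - 16297 = (19815 - 12) - 16297 = 19803 - 16297 = 3506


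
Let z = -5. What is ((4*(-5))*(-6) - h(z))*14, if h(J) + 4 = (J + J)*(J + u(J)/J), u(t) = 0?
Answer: 1036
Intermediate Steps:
h(J) = -4 + 2*J² (h(J) = -4 + (J + J)*(J + 0/J) = -4 + (2*J)*(J + 0) = -4 + (2*J)*J = -4 + 2*J²)
((4*(-5))*(-6) - h(z))*14 = ((4*(-5))*(-6) - (-4 + 2*(-5)²))*14 = (-20*(-6) - (-4 + 2*25))*14 = (120 - (-4 + 50))*14 = (120 - 1*46)*14 = (120 - 46)*14 = 74*14 = 1036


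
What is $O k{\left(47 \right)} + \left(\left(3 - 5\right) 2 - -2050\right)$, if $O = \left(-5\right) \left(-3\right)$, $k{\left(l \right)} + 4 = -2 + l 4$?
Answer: $4776$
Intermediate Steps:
$k{\left(l \right)} = -6 + 4 l$ ($k{\left(l \right)} = -4 + \left(-2 + l 4\right) = -4 + \left(-2 + 4 l\right) = -6 + 4 l$)
$O = 15$
$O k{\left(47 \right)} + \left(\left(3 - 5\right) 2 - -2050\right) = 15 \left(-6 + 4 \cdot 47\right) + \left(\left(3 - 5\right) 2 - -2050\right) = 15 \left(-6 + 188\right) + \left(\left(-2\right) 2 + 2050\right) = 15 \cdot 182 + \left(-4 + 2050\right) = 2730 + 2046 = 4776$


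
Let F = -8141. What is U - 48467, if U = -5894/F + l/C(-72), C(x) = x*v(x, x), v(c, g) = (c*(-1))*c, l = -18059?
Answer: -21038621906809/434087424 ≈ -48466.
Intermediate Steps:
v(c, g) = -c**2 (v(c, g) = (-c)*c = -c**2)
C(x) = -x**3 (C(x) = x*(-x**2) = -x**3)
U = 293272199/434087424 (U = -5894/(-8141) - 18059/((-1*(-72)**3)) = -5894*(-1/8141) - 18059/((-1*(-373248))) = 842/1163 - 18059/373248 = 293272199/434087424 ≈ 0.67561)
U - 48467 = 293272199/434087424 - 48467 = -21038621906809/434087424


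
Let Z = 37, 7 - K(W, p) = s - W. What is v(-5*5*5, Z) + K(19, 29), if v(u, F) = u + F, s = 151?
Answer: -213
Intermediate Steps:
K(W, p) = -144 + W (K(W, p) = 7 - (151 - W) = 7 + (-151 + W) = -144 + W)
v(u, F) = F + u
v(-5*5*5, Z) + K(19, 29) = (37 - 5*5*5) + (-144 + 19) = (37 - 25*5) - 125 = (37 - 1*125) - 125 = (37 - 125) - 125 = -88 - 125 = -213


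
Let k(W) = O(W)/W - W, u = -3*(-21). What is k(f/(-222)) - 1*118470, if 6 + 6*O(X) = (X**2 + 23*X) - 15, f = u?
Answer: -52593397/444 ≈ -1.1845e+5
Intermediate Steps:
u = 63
f = 63
O(X) = -7/2 + X**2/6 + 23*X/6 (O(X) = -1 + ((X**2 + 23*X) - 15)/6 = -1 + (-15 + X**2 + 23*X)/6 = -1 + (-5/2 + X**2/6 + 23*X/6) = -7/2 + X**2/6 + 23*X/6)
k(W) = -W + (-7/2 + W**2/6 + 23*W/6)/W (k(W) = (-7/2 + W**2/6 + 23*W/6)/W - W = -W + (-7/2 + W**2/6 + 23*W/6)/W)
k(f/(-222)) - 1*118470 = (-21 - 5*(63/(-222))**2 + 23*(63/(-222)))/(6*((63/(-222)))) - 1*118470 = (-21 - 5*(63*(-1/222))**2 + 23*(63*(-1/222)))/(6*((63*(-1/222)))) - 118470 = (-21 - 5*(-21/74)**2 + 23*(-21/74))/(6*(-21/74)) - 118470 = (1/6)*(-74/21)*(-21 - 5*441/5476 - 483/74) - 118470 = (1/6)*(-74/21)*(-21 - 2205/5476 - 483/74) - 118470 = (1/6)*(-74/21)*(-152943/5476) - 118470 = 7283/444 - 118470 = -52593397/444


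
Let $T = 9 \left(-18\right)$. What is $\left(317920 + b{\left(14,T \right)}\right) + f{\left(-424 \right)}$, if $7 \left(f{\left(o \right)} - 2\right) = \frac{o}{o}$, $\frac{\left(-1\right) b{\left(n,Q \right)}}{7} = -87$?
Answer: $\frac{2229718}{7} \approx 3.1853 \cdot 10^{5}$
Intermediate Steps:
$T = -162$
$b{\left(n,Q \right)} = 609$ ($b{\left(n,Q \right)} = \left(-7\right) \left(-87\right) = 609$)
$f{\left(o \right)} = \frac{15}{7}$ ($f{\left(o \right)} = 2 + \frac{o \frac{1}{o}}{7} = 2 + \frac{1}{7} \cdot 1 = 2 + \frac{1}{7} = \frac{15}{7}$)
$\left(317920 + b{\left(14,T \right)}\right) + f{\left(-424 \right)} = \left(317920 + 609\right) + \frac{15}{7} = 318529 + \frac{15}{7} = \frac{2229718}{7}$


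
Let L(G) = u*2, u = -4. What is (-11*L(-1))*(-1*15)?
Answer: -1320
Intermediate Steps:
L(G) = -8 (L(G) = -4*2 = -8)
(-11*L(-1))*(-1*15) = (-11*(-8))*(-1*15) = 88*(-15) = -1320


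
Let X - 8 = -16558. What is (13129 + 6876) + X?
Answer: 3455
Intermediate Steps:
X = -16550 (X = 8 - 16558 = -16550)
(13129 + 6876) + X = (13129 + 6876) - 16550 = 20005 - 16550 = 3455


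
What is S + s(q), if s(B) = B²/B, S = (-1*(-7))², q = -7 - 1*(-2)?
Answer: 44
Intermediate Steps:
q = -5 (q = -7 + 2 = -5)
S = 49 (S = 7² = 49)
s(B) = B
S + s(q) = 49 - 5 = 44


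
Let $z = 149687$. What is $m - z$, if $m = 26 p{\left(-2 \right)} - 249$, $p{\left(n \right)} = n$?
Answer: $-149988$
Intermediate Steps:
$m = -301$ ($m = 26 \left(-2\right) - 249 = -52 - 249 = -301$)
$m - z = -301 - 149687 = -149988$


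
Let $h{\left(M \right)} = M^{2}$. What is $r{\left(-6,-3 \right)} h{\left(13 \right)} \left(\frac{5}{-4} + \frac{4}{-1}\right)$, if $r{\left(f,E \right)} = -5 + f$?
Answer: $\frac{39039}{4} \approx 9759.8$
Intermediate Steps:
$r{\left(-6,-3 \right)} h{\left(13 \right)} \left(\frac{5}{-4} + \frac{4}{-1}\right) = \left(-5 - 6\right) 13^{2} \left(\frac{5}{-4} + \frac{4}{-1}\right) = \left(-11\right) 169 \left(5 \left(- \frac{1}{4}\right) + 4 \left(-1\right)\right) = - 1859 \left(- \frac{5}{4} - 4\right) = \left(-1859\right) \left(- \frac{21}{4}\right) = \frac{39039}{4}$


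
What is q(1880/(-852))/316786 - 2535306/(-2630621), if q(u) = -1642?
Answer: 399414983417/416671952053 ≈ 0.95858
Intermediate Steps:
q(1880/(-852))/316786 - 2535306/(-2630621) = -1642/316786 - 2535306/(-2630621) = -1642*1/316786 - 2535306*(-1/2630621) = -821/158393 + 2535306/2630621 = 399414983417/416671952053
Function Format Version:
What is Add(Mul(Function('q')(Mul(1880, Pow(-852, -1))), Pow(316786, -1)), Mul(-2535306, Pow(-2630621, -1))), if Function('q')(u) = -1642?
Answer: Rational(399414983417, 416671952053) ≈ 0.95858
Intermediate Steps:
Add(Mul(Function('q')(Mul(1880, Pow(-852, -1))), Pow(316786, -1)), Mul(-2535306, Pow(-2630621, -1))) = Add(Mul(-1642, Pow(316786, -1)), Mul(-2535306, Pow(-2630621, -1))) = Add(Mul(-1642, Rational(1, 316786)), Mul(-2535306, Rational(-1, 2630621))) = Add(Rational(-821, 158393), Rational(2535306, 2630621)) = Rational(399414983417, 416671952053)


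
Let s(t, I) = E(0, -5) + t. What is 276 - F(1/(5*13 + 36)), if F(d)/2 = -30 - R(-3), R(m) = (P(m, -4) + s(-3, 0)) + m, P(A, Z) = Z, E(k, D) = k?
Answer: 316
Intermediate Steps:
s(t, I) = t (s(t, I) = 0 + t = t)
R(m) = -7 + m (R(m) = (-4 - 3) + m = -7 + m)
F(d) = -40 (F(d) = 2*(-30 - (-7 - 3)) = 2*(-30 - 1*(-10)) = 2*(-30 + 10) = 2*(-20) = -40)
276 - F(1/(5*13 + 36)) = 276 - 1*(-40) = 276 + 40 = 316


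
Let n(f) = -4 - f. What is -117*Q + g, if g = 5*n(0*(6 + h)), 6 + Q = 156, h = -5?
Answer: -17570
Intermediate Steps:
Q = 150 (Q = -6 + 156 = 150)
g = -20 (g = 5*(-4 - 0*(6 - 5)) = 5*(-4 - 0) = 5*(-4 - 1*0) = 5*(-4 + 0) = 5*(-4) = -20)
-117*Q + g = -117*150 - 20 = -17550 - 20 = -17570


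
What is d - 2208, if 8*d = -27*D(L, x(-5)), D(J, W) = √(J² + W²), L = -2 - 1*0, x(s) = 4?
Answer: -2208 - 27*√5/4 ≈ -2223.1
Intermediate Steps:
L = -2 (L = -2 + 0 = -2)
d = -27*√5/4 (d = (-27*√((-2)² + 4²))/8 = (-27*√(4 + 16))/8 = (-54*√5)/8 = -27*√5/4 ≈ -15.093)
d - 2208 = -27*√5/4 - 2208 = -2208 - 27*√5/4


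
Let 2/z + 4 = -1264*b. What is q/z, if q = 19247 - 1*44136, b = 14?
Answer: 220267650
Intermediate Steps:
q = -24889 (q = 19247 - 44136 = -24889)
z = -1/8850 (z = 2/(-4 - 1264*14) = 2/(-4 - 17696) = 2/(-17700) = 2*(-1/17700) = -1/8850 ≈ -0.00011299)
q/z = -24889/(-1/8850) = -24889*(-8850) = 220267650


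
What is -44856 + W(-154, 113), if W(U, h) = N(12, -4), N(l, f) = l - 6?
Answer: -44850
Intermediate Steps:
N(l, f) = -6 + l
W(U, h) = 6 (W(U, h) = -6 + 12 = 6)
-44856 + W(-154, 113) = -44856 + 6 = -44850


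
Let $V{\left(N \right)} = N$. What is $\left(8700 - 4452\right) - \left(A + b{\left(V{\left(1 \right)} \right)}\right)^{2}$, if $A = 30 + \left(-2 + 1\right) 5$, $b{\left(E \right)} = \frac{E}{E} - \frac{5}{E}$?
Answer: $3807$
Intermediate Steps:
$b{\left(E \right)} = 1 - \frac{5}{E}$
$A = 25$ ($A = 30 - 5 = 25$)
$\left(8700 - 4452\right) - \left(A + b{\left(V{\left(1 \right)} \right)}\right)^{2} = \left(8700 - 4452\right) - \left(25 + \frac{-5 + 1}{1}\right)^{2} = \left(8700 - 4452\right) - \left(25 + 1 \left(-4\right)\right)^{2} = 4248 - \left(25 - 4\right)^{2} = 4248 - 21^{2} = 4248 - 441 = 3807$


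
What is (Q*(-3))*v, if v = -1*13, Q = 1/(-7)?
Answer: -39/7 ≈ -5.5714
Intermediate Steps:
Q = -1/7 ≈ -0.14286
v = -13
(Q*(-3))*v = -1/7*(-3)*(-13) = (3/7)*(-13) = -39/7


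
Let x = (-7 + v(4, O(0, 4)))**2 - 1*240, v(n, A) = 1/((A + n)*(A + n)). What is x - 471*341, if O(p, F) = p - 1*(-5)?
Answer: -1055023055/6561 ≈ -1.6080e+5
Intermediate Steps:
O(p, F) = 5 + p (O(p, F) = p + 5 = 5 + p)
v(n, A) = (A + n)**(-2) (v(n, A) = 1/((A + n)**2) = (A + n)**(-2))
x = -1254284/6561 (x = (-7 + ((5 + 0) + 4)**(-2))**2 - 1*240 = (-7 + (5 + 4)**(-2))**2 - 240 = (-7 + 9**(-2))**2 - 240 = (-7 + 1/81)**2 - 240 = (-566/81)**2 - 240 = 320356/6561 - 240 = -1254284/6561 ≈ -191.17)
x - 471*341 = -1254284/6561 - 471*341 = -1254284/6561 - 160611 = -1055023055/6561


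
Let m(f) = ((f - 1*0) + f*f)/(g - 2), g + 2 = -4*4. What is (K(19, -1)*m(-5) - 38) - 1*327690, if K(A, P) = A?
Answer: -327747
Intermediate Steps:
g = -18 (g = -2 - 4*4 = -2 - 16 = -18)
m(f) = -f/20 - f²/20 (m(f) = ((f - 1*0) + f*f)/(-18 - 2) = ((f + 0) + f²)/(-20) = (f + f²)*(-1/20) = -f/20 - f²/20)
(K(19, -1)*m(-5) - 38) - 1*327690 = (19*(-1/20*(-5)*(1 - 5)) - 38) - 1*327690 = (19*(-1/20*(-5)*(-4)) - 38) - 327690 = (19*(-1) - 38) - 327690 = (-19 - 38) - 327690 = -57 - 327690 = -327747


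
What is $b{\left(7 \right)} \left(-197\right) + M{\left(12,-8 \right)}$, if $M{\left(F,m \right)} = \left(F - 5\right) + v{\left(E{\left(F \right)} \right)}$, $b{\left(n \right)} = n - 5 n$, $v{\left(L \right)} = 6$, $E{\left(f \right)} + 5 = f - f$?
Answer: $5529$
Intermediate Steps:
$E{\left(f \right)} = -5$ ($E{\left(f \right)} = -5 + \left(f - f\right) = -5 + 0 = -5$)
$b{\left(n \right)} = - 4 n$
$M{\left(F,m \right)} = 1 + F$ ($M{\left(F,m \right)} = \left(F - 5\right) + 6 = \left(-5 + F\right) + 6 = 1 + F$)
$b{\left(7 \right)} \left(-197\right) + M{\left(12,-8 \right)} = \left(-4\right) 7 \left(-197\right) + \left(1 + 12\right) = \left(-28\right) \left(-197\right) + 13 = 5516 + 13 = 5529$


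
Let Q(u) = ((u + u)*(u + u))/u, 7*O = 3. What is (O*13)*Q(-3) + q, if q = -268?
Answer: -2344/7 ≈ -334.86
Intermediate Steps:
O = 3/7 (O = (⅐)*3 = 3/7 ≈ 0.42857)
Q(u) = 4*u (Q(u) = ((2*u)*(2*u))/u = (4*u²)/u = 4*u)
(O*13)*Q(-3) + q = ((3/7)*13)*(4*(-3)) - 268 = (39/7)*(-12) - 268 = -468/7 - 268 = -2344/7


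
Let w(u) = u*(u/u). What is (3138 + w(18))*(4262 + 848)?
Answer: 16127160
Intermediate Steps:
w(u) = u (w(u) = u*1 = u)
(3138 + w(18))*(4262 + 848) = (3138 + 18)*(4262 + 848) = 3156*5110 = 16127160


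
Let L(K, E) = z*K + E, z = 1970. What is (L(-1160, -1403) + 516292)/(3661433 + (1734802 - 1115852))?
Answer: -1770311/4280383 ≈ -0.41359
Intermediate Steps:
L(K, E) = E + 1970*K (L(K, E) = 1970*K + E = E + 1970*K)
(L(-1160, -1403) + 516292)/(3661433 + (1734802 - 1115852)) = ((-1403 + 1970*(-1160)) + 516292)/(3661433 + (1734802 - 1115852)) = ((-1403 - 2285200) + 516292)/(3661433 + 618950) = (-2286603 + 516292)/4280383 = -1770311*1/4280383 = -1770311/4280383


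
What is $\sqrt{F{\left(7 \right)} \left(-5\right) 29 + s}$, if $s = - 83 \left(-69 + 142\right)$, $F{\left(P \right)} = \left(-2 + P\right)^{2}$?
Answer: $6 i \sqrt{269} \approx 98.407 i$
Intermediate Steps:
$s = -6059$ ($s = \left(-83\right) 73 = -6059$)
$\sqrt{F{\left(7 \right)} \left(-5\right) 29 + s} = \sqrt{\left(-2 + 7\right)^{2} \left(-5\right) 29 - 6059} = \sqrt{5^{2} \left(-5\right) 29 - 6059} = \sqrt{25 \left(-5\right) 29 - 6059} = \sqrt{\left(-125\right) 29 - 6059} = \sqrt{-3625 - 6059} = \sqrt{-9684} = 6 i \sqrt{269}$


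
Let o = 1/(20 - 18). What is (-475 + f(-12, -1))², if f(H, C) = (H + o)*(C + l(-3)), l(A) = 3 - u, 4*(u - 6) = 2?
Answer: 2866249/16 ≈ 1.7914e+5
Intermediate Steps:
u = 13/2 (u = 6 + (¼)*2 = 6 + ½ = 13/2 ≈ 6.5000)
l(A) = -7/2 (l(A) = 3 - 1*13/2 = 3 - 13/2 = -7/2)
o = ½ (o = 1/2 = ½ ≈ 0.50000)
f(H, C) = (½ + H)*(-7/2 + C) (f(H, C) = (H + ½)*(C - 7/2) = (½ + H)*(-7/2 + C))
(-475 + f(-12, -1))² = (-475 + (-7/4 + (½)*(-1) - 7/2*(-12) - 1*(-12)))² = (-475 + (-7/4 - ½ + 42 + 12))² = (-475 + 207/4)² = (-1693/4)² = 2866249/16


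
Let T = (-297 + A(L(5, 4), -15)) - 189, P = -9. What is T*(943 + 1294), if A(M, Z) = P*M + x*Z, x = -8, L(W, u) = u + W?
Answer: -999939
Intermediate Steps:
L(W, u) = W + u
A(M, Z) = -9*M - 8*Z
T = -447 (T = (-297 + (-9*(5 + 4) - 8*(-15))) - 189 = (-297 + (-9*9 + 120)) - 189 = (-297 + (-81 + 120)) - 189 = (-297 + 39) - 189 = -258 - 189 = -447)
T*(943 + 1294) = -447*(943 + 1294) = -447*2237 = -999939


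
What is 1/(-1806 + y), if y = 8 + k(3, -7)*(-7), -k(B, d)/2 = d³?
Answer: -1/6600 ≈ -0.00015152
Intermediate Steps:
k(B, d) = -2*d³
y = -4794 (y = 8 - 2*(-7)³*(-7) = 8 - 2*(-343)*(-7) = 8 + 686*(-7) = 8 - 4802 = -4794)
1/(-1806 + y) = 1/(-1806 - 4794) = 1/(-6600) = -1/6600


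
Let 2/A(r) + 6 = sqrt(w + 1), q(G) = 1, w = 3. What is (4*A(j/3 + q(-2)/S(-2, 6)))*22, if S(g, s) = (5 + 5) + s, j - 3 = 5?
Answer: -44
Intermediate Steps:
j = 8 (j = 3 + 5 = 8)
S(g, s) = 10 + s
A(r) = -1/2 (A(r) = 2/(-6 + sqrt(3 + 1)) = 2/(-6 + sqrt(4)) = 2/(-6 + 2) = 2/(-4) = 2*(-1/4) = -1/2)
(4*A(j/3 + q(-2)/S(-2, 6)))*22 = (4*(-1/2))*22 = -2*22 = -44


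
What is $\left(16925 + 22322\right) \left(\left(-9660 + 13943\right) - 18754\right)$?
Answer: $-567943337$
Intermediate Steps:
$\left(16925 + 22322\right) \left(\left(-9660 + 13943\right) - 18754\right) = 39247 \left(4283 - 18754\right) = 39247 \left(-14471\right) = -567943337$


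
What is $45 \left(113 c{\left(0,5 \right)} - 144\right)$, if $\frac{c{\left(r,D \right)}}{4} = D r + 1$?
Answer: $13860$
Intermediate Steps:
$c{\left(r,D \right)} = 4 + 4 D r$ ($c{\left(r,D \right)} = 4 \left(D r + 1\right) = 4 \left(1 + D r\right) = 4 + 4 D r$)
$45 \left(113 c{\left(0,5 \right)} - 144\right) = 45 \left(113 \left(4 + 4 \cdot 5 \cdot 0\right) - 144\right) = 45 \left(113 \left(4 + 0\right) - 144\right) = 45 \left(113 \cdot 4 - 144\right) = 45 \left(452 - 144\right) = 45 \cdot 308 = 13860$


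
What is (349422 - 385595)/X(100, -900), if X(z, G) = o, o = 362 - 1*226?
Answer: -36173/136 ≈ -265.98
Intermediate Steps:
o = 136 (o = 362 - 226 = 136)
X(z, G) = 136
(349422 - 385595)/X(100, -900) = (349422 - 385595)/136 = -36173*1/136 = -36173/136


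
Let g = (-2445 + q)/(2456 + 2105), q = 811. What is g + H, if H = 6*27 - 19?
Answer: 650589/4561 ≈ 142.64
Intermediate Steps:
g = -1634/4561 (g = (-2445 + 811)/(2456 + 2105) = -1634/4561 ≈ -0.35825)
H = 143 (H = 162 - 19 = 143)
g + H = -1634/4561 + 143 = 650589/4561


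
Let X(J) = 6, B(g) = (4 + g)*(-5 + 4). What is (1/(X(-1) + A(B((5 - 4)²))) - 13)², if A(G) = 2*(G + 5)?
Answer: 5929/36 ≈ 164.69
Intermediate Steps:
B(g) = -4 - g (B(g) = (4 + g)*(-1) = -4 - g)
A(G) = 10 + 2*G (A(G) = 2*(5 + G) = 10 + 2*G)
(1/(X(-1) + A(B((5 - 4)²))) - 13)² = (1/(6 + (10 + 2*(-4 - (5 - 4)²))) - 13)² = (1/(6 + (10 + 2*(-4 - 1*1²))) - 13)² = (1/(6 + (10 + 2*(-4 - 1*1))) - 13)² = (1/(6 + (10 + 2*(-4 - 1))) - 13)² = (1/(6 + (10 + 2*(-5))) - 13)² = (1/(6 + (10 - 10)) - 13)² = (1/(6 + 0) - 13)² = (1/6 - 13)² = (⅙ - 13)² = (-77/6)² = 5929/36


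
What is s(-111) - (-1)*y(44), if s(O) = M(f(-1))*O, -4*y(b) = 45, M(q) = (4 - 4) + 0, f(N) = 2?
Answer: -45/4 ≈ -11.250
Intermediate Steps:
M(q) = 0 (M(q) = 0 + 0 = 0)
y(b) = -45/4 (y(b) = -¼*45 = -45/4)
s(O) = 0 (s(O) = 0*O = 0)
s(-111) - (-1)*y(44) = 0 - (-1)*(-45)/4 = 0 - 1*45/4 = 0 - 45/4 = -45/4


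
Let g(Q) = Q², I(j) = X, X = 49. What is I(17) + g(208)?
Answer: 43313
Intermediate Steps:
I(j) = 49
I(17) + g(208) = 49 + 208² = 49 + 43264 = 43313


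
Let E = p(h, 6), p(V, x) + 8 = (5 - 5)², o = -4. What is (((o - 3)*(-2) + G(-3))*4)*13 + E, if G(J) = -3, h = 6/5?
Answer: 564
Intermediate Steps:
h = 6/5 (h = 6*(⅕) = 6/5 ≈ 1.2000)
p(V, x) = -8 (p(V, x) = -8 + (5 - 5)² = -8 + 0² = -8 + 0 = -8)
E = -8
(((o - 3)*(-2) + G(-3))*4)*13 + E = (((-4 - 3)*(-2) - 3)*4)*13 - 8 = ((-7*(-2) - 3)*4)*13 - 8 = ((14 - 3)*4)*13 - 8 = (11*4)*13 - 8 = 44*13 - 8 = 572 - 8 = 564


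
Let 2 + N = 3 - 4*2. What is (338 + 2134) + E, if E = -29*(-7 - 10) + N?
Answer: 2958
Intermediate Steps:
N = -7 (N = -2 + (3 - 4*2) = -2 + (3 - 8) = -2 - 5 = -7)
E = 486 (E = -29*(-7 - 10) - 7 = -29*(-17) - 7 = 493 - 7 = 486)
(338 + 2134) + E = (338 + 2134) + 486 = 2472 + 486 = 2958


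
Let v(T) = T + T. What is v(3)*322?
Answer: 1932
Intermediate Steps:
v(T) = 2*T
v(3)*322 = (2*3)*322 = 6*322 = 1932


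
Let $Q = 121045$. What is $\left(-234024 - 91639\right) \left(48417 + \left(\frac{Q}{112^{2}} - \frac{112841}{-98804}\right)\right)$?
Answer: $- \frac{4886677361192039647}{309849344} \approx -1.5771 \cdot 10^{10}$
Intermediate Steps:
$\left(-234024 - 91639\right) \left(48417 + \left(\frac{Q}{112^{2}} - \frac{112841}{-98804}\right)\right) = \left(-234024 - 91639\right) \left(48417 + \left(\frac{121045}{112^{2}} - \frac{112841}{-98804}\right)\right) = - 325663 \left(48417 - \left(- \frac{112841}{98804} - \frac{121045}{12544}\right)\right) = - 325663 \left(48417 + \left(121045 \cdot \frac{1}{12544} + \frac{112841}{98804}\right)\right) = - 325663 \left(48417 + \left(\frac{121045}{12544} + \frac{112841}{98804}\right)\right) = - 325663 \left(48417 + \frac{3343801921}{309849344}\right) = \left(-325663\right) \frac{15005319490369}{309849344} = - \frac{4886677361192039647}{309849344}$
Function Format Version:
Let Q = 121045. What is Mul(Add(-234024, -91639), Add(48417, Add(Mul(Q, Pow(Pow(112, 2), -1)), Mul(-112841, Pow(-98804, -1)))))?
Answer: Rational(-4886677361192039647, 309849344) ≈ -1.5771e+10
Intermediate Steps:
Mul(Add(-234024, -91639), Add(48417, Add(Mul(Q, Pow(Pow(112, 2), -1)), Mul(-112841, Pow(-98804, -1))))) = Mul(Add(-234024, -91639), Add(48417, Add(Mul(121045, Pow(Pow(112, 2), -1)), Mul(-112841, Pow(-98804, -1))))) = Mul(-325663, Add(48417, Add(Mul(121045, Pow(12544, -1)), Mul(-112841, Rational(-1, 98804))))) = Mul(-325663, Add(48417, Add(Mul(121045, Rational(1, 12544)), Rational(112841, 98804)))) = Mul(-325663, Add(48417, Add(Rational(121045, 12544), Rational(112841, 98804)))) = Mul(-325663, Add(48417, Rational(3343801921, 309849344))) = Mul(-325663, Rational(15005319490369, 309849344)) = Rational(-4886677361192039647, 309849344)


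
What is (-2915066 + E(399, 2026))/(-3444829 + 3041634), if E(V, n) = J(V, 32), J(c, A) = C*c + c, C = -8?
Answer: 2917859/403195 ≈ 7.2368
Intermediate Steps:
J(c, A) = -7*c (J(c, A) = -8*c + c = -7*c)
E(V, n) = -7*V
(-2915066 + E(399, 2026))/(-3444829 + 3041634) = (-2915066 - 7*399)/(-3444829 + 3041634) = (-2915066 - 2793)/(-403195) = -2917859*(-1/403195) = 2917859/403195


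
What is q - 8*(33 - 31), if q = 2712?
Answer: 2696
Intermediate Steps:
q - 8*(33 - 31) = 2712 - 8*(33 - 31) = 2712 - 8*2 = 2712 - 16 = 2696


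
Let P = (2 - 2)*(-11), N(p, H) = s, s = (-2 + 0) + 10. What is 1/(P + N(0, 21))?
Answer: ⅛ ≈ 0.12500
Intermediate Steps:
s = 8 (s = -2 + 10 = 8)
N(p, H) = 8
P = 0 (P = 0*(-11) = 0)
1/(P + N(0, 21)) = 1/(0 + 8) = 1/8 = ⅛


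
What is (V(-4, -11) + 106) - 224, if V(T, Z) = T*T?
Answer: -102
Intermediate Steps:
V(T, Z) = T²
(V(-4, -11) + 106) - 224 = ((-4)² + 106) - 224 = (16 + 106) - 224 = 122 - 224 = -102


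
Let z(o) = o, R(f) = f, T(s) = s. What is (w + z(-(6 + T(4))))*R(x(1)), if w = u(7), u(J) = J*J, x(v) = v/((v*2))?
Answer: 39/2 ≈ 19.500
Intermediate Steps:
x(v) = ½ (x(v) = v/((2*v)) = v*(1/(2*v)) = ½)
u(J) = J²
w = 49 (w = 7² = 49)
(w + z(-(6 + T(4))))*R(x(1)) = (49 - (6 + 4))*(½) = (49 - 1*10)*(½) = (49 - 10)*(½) = 39*(½) = 39/2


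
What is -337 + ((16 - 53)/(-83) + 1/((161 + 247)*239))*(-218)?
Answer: -1757029019/4046748 ≈ -434.18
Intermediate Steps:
-337 + ((16 - 53)/(-83) + 1/((161 + 247)*239))*(-218) = -337 + (-37*(-1/83) + (1/239)/408)*(-218) = -337 + (37/83 + (1/408)*(1/239))*(-218) = -337 + (37/83 + 1/97512)*(-218) = -337 + (3608027/8093496)*(-218) = -337 - 393274943/4046748 = -1757029019/4046748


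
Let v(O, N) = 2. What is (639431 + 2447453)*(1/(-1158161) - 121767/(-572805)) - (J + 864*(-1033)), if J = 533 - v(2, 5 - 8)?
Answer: 342356350200974131/221133470535 ≈ 1.5482e+6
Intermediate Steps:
J = 531 (J = 533 - 1*2 = 533 - 2 = 531)
(639431 + 2447453)*(1/(-1158161) - 121767/(-572805)) - (J + 864*(-1033)) = (639431 + 2447453)*(1/(-1158161) - 121767/(-572805)) - (531 + 864*(-1033)) = 3086884*(-1/1158161 - 121767*(-1/572805)) - (531 - 892512) = 3086884*(-1/1158161 + 40589/190935) - 1*(-891981) = 3086884*(47008405894/221133470535) + 891981 = 145109496019694296/221133470535 + 891981 = 342356350200974131/221133470535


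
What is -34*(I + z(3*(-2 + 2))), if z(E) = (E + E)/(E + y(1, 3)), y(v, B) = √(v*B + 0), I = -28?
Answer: 952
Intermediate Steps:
y(v, B) = √(B*v) (y(v, B) = √(B*v + 0) = √(B*v))
z(E) = 2*E/(E + √3) (z(E) = (E + E)/(E + √(3*1)) = (2*E)/(E + √3) = 2*E/(E + √3))
-34*(I + z(3*(-2 + 2))) = -34*(-28 + 2*(3*(-2 + 2))/(3*(-2 + 2) + √3)) = -34*(-28 + 2*(3*0)/(3*0 + √3)) = -34*(-28 + 2*0/(0 + √3)) = -34*(-28 + 2*0/√3) = -34*(-28 + 2*0*(√3/3)) = -34*(-28 + 0) = -34*(-28) = 952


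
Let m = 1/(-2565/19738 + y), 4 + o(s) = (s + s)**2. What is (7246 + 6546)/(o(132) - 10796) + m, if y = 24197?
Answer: 411761977280/1758037579101 ≈ 0.23422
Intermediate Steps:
o(s) = -4 + 4*s**2 (o(s) = -4 + (s + s)**2 = -4 + (2*s)**2 = -4 + 4*s**2)
m = 19738/477597821 (m = 1/(-2565/19738 + 24197) = 1/(477597821/19738) = 19738/477597821 ≈ 4.1328e-5)
(7246 + 6546)/(o(132) - 10796) + m = (7246 + 6546)/((-4 + 4*132**2) - 10796) + 19738/477597821 = 13792/((-4 + 4*17424) - 10796) + 19738/477597821 = 13792/((-4 + 69696) - 10796) + 19738/477597821 = 13792/(69692 - 10796) + 19738/477597821 = 13792/58896 + 19738/477597821 = 13792*(1/58896) + 19738/477597821 = 862/3681 + 19738/477597821 = 411761977280/1758037579101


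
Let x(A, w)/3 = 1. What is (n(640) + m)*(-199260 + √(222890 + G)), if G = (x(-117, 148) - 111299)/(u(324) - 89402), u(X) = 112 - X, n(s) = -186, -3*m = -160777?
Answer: -10641745980 + 160219*√326874687034/3633 ≈ -1.0617e+10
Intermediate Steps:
m = 160777/3 (m = -⅓*(-160777) = 160777/3 ≈ 53592.)
x(A, w) = 3 (x(A, w) = 3*1 = 3)
G = 1504/1211 (G = (3 - 111299)/((112 - 1*324) - 89402) = -111296/((112 - 324) - 89402) = -111296/(-212 - 89402) = -111296/(-89614) = -111296*(-1/89614) = 1504/1211 ≈ 1.2419)
(n(640) + m)*(-199260 + √(222890 + G)) = (-186 + 160777/3)*(-199260 + √(222890 + 1504/1211)) = 160219*(-199260 + √(269921294/1211))/3 = 160219*(-199260 + √326874687034/1211)/3 = -10641745980 + 160219*√326874687034/3633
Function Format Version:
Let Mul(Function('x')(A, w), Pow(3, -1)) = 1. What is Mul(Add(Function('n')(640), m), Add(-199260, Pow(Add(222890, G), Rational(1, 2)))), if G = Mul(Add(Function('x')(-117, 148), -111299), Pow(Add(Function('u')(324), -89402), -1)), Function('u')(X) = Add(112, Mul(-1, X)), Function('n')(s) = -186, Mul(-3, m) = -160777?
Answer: Add(-10641745980, Mul(Rational(160219, 3633), Pow(326874687034, Rational(1, 2)))) ≈ -1.0617e+10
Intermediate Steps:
m = Rational(160777, 3) (m = Mul(Rational(-1, 3), -160777) = Rational(160777, 3) ≈ 53592.)
Function('x')(A, w) = 3 (Function('x')(A, w) = Mul(3, 1) = 3)
G = Rational(1504, 1211) (G = Mul(Add(3, -111299), Pow(Add(Add(112, Mul(-1, 324)), -89402), -1)) = Mul(-111296, Pow(Add(Add(112, -324), -89402), -1)) = Mul(-111296, Pow(Add(-212, -89402), -1)) = Mul(-111296, Pow(-89614, -1)) = Mul(-111296, Rational(-1, 89614)) = Rational(1504, 1211) ≈ 1.2419)
Mul(Add(Function('n')(640), m), Add(-199260, Pow(Add(222890, G), Rational(1, 2)))) = Mul(Add(-186, Rational(160777, 3)), Add(-199260, Pow(Add(222890, Rational(1504, 1211)), Rational(1, 2)))) = Mul(Rational(160219, 3), Add(-199260, Pow(Rational(269921294, 1211), Rational(1, 2)))) = Mul(Rational(160219, 3), Add(-199260, Mul(Rational(1, 1211), Pow(326874687034, Rational(1, 2))))) = Add(-10641745980, Mul(Rational(160219, 3633), Pow(326874687034, Rational(1, 2))))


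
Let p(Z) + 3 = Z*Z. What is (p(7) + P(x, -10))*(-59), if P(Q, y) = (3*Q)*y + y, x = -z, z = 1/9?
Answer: -6962/3 ≈ -2320.7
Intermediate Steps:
z = ⅑ ≈ 0.11111
x = -⅑ (x = -1*⅑ = -⅑ ≈ -0.11111)
p(Z) = -3 + Z² (p(Z) = -3 + Z*Z = -3 + Z²)
P(Q, y) = y + 3*Q*y (P(Q, y) = 3*Q*y + y = y + 3*Q*y)
(p(7) + P(x, -10))*(-59) = ((-3 + 7²) - 10*(1 + 3*(-⅑)))*(-59) = ((-3 + 49) - 10*(1 - ⅓))*(-59) = (46 - 10*⅔)*(-59) = (46 - 20/3)*(-59) = (118/3)*(-59) = -6962/3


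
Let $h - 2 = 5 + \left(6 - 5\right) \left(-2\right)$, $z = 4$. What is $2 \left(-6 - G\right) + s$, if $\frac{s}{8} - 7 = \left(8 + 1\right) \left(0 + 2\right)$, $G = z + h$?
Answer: $170$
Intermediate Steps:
$h = 5$ ($h = 2 + \left(5 + \left(6 - 5\right) \left(-2\right)\right) = 2 + \left(5 + 1 \left(-2\right)\right) = 2 + \left(5 - 2\right) = 2 + 3 = 5$)
$G = 9$ ($G = 4 + 5 = 9$)
$s = 200$ ($s = 56 + 8 \left(8 + 1\right) \left(0 + 2\right) = 56 + 8 \cdot 9 \cdot 2 = 56 + 8 \cdot 18 = 56 + 144 = 200$)
$2 \left(-6 - G\right) + s = 2 \left(-6 - 9\right) + 200 = 2 \left(-15\right) + 200 = -30 + 200 = 170$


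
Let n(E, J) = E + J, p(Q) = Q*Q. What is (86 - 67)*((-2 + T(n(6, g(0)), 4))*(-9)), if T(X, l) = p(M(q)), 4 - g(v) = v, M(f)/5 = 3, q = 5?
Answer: -38133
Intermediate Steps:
M(f) = 15 (M(f) = 5*3 = 15)
p(Q) = Q**2
g(v) = 4 - v
T(X, l) = 225 (T(X, l) = 15**2 = 225)
(86 - 67)*((-2 + T(n(6, g(0)), 4))*(-9)) = (86 - 67)*((-2 + 225)*(-9)) = 19*(223*(-9)) = 19*(-2007) = -38133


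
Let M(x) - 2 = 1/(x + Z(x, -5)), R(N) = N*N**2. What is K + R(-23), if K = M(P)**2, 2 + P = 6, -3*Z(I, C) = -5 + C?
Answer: -5886619/484 ≈ -12162.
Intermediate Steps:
Z(I, C) = 5/3 - C/3 (Z(I, C) = -(-5 + C)/3 = 5/3 - C/3)
R(N) = N**3
P = 4 (P = -2 + 6 = 4)
M(x) = 2 + 1/(10/3 + x) (M(x) = 2 + 1/(x + (5/3 - 1/3*(-5))) = 2 + 1/(x + (5/3 + 5/3)) = 2 + 1/(x + 10/3) = 2 + 1/(10/3 + x))
K = 2209/484 (K = ((23 + 6*4)/(10 + 3*4))**2 = ((23 + 24)/(10 + 12))**2 = (47/22)**2 = 2209/484 ≈ 4.5640)
K + R(-23) = 2209/484 + (-23)**3 = 2209/484 - 12167 = -5886619/484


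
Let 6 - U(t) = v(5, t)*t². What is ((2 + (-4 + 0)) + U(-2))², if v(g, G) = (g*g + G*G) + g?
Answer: 17424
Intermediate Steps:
v(g, G) = g + G² + g² (v(g, G) = (g² + G²) + g = (G² + g²) + g = g + G² + g²)
U(t) = 6 - t²*(30 + t²) (U(t) = 6 - (5 + t² + 5²)*t² = 6 - (5 + t² + 25)*t² = 6 - (30 + t²)*t² = 6 - t²*(30 + t²))
((2 + (-4 + 0)) + U(-2))² = ((2 + (-4 + 0)) + (6 - 1*(-2)⁴ - 30*(-2)²))² = ((2 - 4) + (6 - 1*16 - 30*4))² = (-2 + (6 - 16 - 120))² = (-2 - 130)² = (-132)² = 17424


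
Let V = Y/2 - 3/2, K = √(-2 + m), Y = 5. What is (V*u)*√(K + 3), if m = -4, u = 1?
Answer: √(3 + I*√6) ≈ 1.8538 + 0.66068*I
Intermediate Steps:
K = I*√6 (K = √(-2 - 4) = √(-6) = I*√6 ≈ 2.4495*I)
V = 1 (V = 5/2 - 3/2 = 1)
(V*u)*√(K + 3) = (1*1)*√(I*√6 + 3) = 1*√(3 + I*√6) = √(3 + I*√6)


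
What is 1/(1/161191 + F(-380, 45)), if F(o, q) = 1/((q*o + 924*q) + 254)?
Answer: 3986898194/185925 ≈ 21444.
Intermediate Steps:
F(o, q) = 1/(254 + 924*q + o*q) (F(o, q) = 1/((o*q + 924*q) + 254) = 1/((924*q + o*q) + 254) = 1/(254 + 924*q + o*q))
1/(1/161191 + F(-380, 45)) = 1/(1/161191 + 1/(254 + 924*45 - 380*45)) = 1/(1/161191 + 1/(254 + 41580 - 17100)) = 1/(1/161191 + 1/24734) = 1/(185925/3986898194) = 3986898194/185925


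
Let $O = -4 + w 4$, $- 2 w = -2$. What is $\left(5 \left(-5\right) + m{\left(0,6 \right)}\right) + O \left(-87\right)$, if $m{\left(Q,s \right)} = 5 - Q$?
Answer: $-20$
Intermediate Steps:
$w = 1$ ($w = \left(- \frac{1}{2}\right) \left(-2\right) = 1$)
$O = 0$ ($O = -4 + 1 \cdot 4 = -4 + 4 = 0$)
$\left(5 \left(-5\right) + m{\left(0,6 \right)}\right) + O \left(-87\right) = \left(5 \left(-5\right) + \left(5 - 0\right)\right) + 0 \left(-87\right) = \left(-25 + \left(5 + 0\right)\right) + 0 = \left(-25 + 5\right) + 0 = -20 + 0 = -20$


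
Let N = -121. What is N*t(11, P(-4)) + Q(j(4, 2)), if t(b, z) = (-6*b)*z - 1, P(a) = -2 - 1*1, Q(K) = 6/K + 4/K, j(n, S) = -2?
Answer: -23842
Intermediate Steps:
Q(K) = 10/K
P(a) = -3 (P(a) = -2 - 1 = -3)
t(b, z) = -1 - 6*b*z (t(b, z) = -6*b*z - 1 = -1 - 6*b*z)
N*t(11, P(-4)) + Q(j(4, 2)) = -121*(-1 - 6*11*(-3)) + 10/(-2) = -121*(-1 + 198) + 10*(-½) = -121*197 - 5 = -23837 - 5 = -23842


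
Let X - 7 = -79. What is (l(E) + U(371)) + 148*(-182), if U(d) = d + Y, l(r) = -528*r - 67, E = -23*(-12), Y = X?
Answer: -172432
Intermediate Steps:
X = -72 (X = 7 - 79 = -72)
Y = -72
E = 276
l(r) = -67 - 528*r
U(d) = -72 + d (U(d) = d - 72 = -72 + d)
(l(E) + U(371)) + 148*(-182) = ((-67 - 528*276) + (-72 + 371)) + 148*(-182) = ((-67 - 145728) + 299) - 26936 = (-145795 + 299) - 26936 = -145496 - 26936 = -172432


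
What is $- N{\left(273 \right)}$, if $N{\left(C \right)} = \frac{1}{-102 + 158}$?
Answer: $- \frac{1}{56} \approx -0.017857$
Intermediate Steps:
$N{\left(C \right)} = \frac{1}{56}$
$- N{\left(273 \right)} = \left(-1\right) \frac{1}{56} = - \frac{1}{56}$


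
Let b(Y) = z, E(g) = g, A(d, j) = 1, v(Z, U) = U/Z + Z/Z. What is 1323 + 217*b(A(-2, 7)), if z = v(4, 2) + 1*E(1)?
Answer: 3731/2 ≈ 1865.5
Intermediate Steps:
v(Z, U) = 1 + U/Z (v(Z, U) = U/Z + 1 = 1 + U/Z)
z = 5/2 (z = (2 + 4)/4 + 1*1 = (¼)*6 + 1 = 3/2 + 1 = 5/2 ≈ 2.5000)
b(Y) = 5/2
1323 + 217*b(A(-2, 7)) = 1323 + 217*(5/2) = 1323 + 1085/2 = 3731/2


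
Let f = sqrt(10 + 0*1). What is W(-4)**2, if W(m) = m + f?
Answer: (4 - sqrt(10))**2 ≈ 0.70178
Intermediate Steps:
f = sqrt(10) (f = sqrt(10 + 0) = sqrt(10) ≈ 3.1623)
W(m) = m + sqrt(10)
W(-4)**2 = (-4 + sqrt(10))**2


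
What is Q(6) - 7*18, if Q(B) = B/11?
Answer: -1380/11 ≈ -125.45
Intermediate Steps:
Q(B) = B/11 (Q(B) = B*(1/11) = B/11)
Q(6) - 7*18 = (1/11)*6 - 7*18 = 6/11 - 126 = -1380/11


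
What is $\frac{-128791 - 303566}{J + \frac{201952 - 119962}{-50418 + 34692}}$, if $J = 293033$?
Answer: $- \frac{1133207697}{768025828} \approx -1.4755$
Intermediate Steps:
$\frac{-128791 - 303566}{J + \frac{201952 - 119962}{-50418 + 34692}} = \frac{-128791 - 303566}{293033 + \frac{201952 - 119962}{-50418 + 34692}} = - \frac{432357}{293033 + \frac{81990}{-15726}} = - \frac{432357}{293033 + 81990 \left(- \frac{1}{15726}\right)} = - \frac{432357}{293033 - \frac{13665}{2621}} = - \frac{432357}{\frac{768025828}{2621}} = \left(-432357\right) \frac{2621}{768025828} = - \frac{1133207697}{768025828}$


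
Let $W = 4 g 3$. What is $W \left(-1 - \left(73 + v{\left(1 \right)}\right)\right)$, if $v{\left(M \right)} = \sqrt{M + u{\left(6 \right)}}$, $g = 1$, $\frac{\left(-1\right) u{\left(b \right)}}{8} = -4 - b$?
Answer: $-996$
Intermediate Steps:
$u{\left(b \right)} = 32 + 8 b$ ($u{\left(b \right)} = - 8 \left(-4 - b\right) = 32 + 8 b$)
$W = 12$ ($W = 4 \cdot 1 \cdot 3 = 4 \cdot 3 = 12$)
$v{\left(M \right)} = \sqrt{80 + M}$ ($v{\left(M \right)} = \sqrt{M + \left(32 + 8 \cdot 6\right)} = \sqrt{M + \left(32 + 48\right)} = \sqrt{M + 80} = \sqrt{80 + M}$)
$W \left(-1 - \left(73 + v{\left(1 \right)}\right)\right) = 12 \left(-1 - \left(73 + \sqrt{80 + 1}\right)\right) = 12 \left(-1 - \left(73 + \sqrt{81}\right)\right) = 12 \left(-1 - 82\right) = 12 \left(-83\right) = -996$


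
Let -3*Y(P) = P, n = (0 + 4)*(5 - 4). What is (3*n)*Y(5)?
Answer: -20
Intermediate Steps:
n = 4 (n = 4*1 = 4)
Y(P) = -P/3
(3*n)*Y(5) = (3*4)*(-⅓*5) = 12*(-5/3) = -20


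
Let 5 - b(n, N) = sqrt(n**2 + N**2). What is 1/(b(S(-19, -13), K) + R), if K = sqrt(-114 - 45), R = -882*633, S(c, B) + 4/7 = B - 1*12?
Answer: -27356749/15273300299199 + 35*sqrt(970)/15273300299199 ≈ -1.7911e-6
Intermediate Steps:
S(c, B) = -88/7 + B (S(c, B) = -4/7 + (B - 1*12) = -4/7 + (B - 12) = -4/7 + (-12 + B) = -88/7 + B)
R = -558306
K = I*sqrt(159) (K = sqrt(-159) = I*sqrt(159) ≈ 12.61*I)
b(n, N) = 5 - sqrt(N**2 + n**2) (b(n, N) = 5 - sqrt(n**2 + N**2) = 5 - sqrt(N**2 + n**2))
1/(b(S(-19, -13), K) + R) = 1/((5 - sqrt((I*sqrt(159))**2 + (-88/7 - 13)**2)) - 558306) = 1/((5 - sqrt(-159 + (-179/7)**2)) - 558306) = 1/((5 - sqrt(-159 + 32041/49)) - 558306) = 1/((5 - sqrt(24250/49)) - 558306) = 1/((5 - 5*sqrt(970)/7) - 558306) = 1/(-558301 - 5*sqrt(970)/7)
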